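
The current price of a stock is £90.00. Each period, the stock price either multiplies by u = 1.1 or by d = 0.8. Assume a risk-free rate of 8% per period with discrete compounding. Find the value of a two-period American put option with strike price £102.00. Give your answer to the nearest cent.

Risk-neutral probability p = (1 + 0.08 − 0.8)/(1.1 − 0.8) = 0.2800/0.3000 = 0.9333
Terminal stock prices: S_uu = 108.9, S_ud = 79.2, S_dd = 57.6
Terminal payoffs (K − S): max(-6.9, 0) = 0, max(22.8, 0) = 22.8, max(44.4, 0) = 44.4
Node u (S = 99): continuation = 1/1.08·[0.9333·0.0000 + 0.0667·22.8000] = 1.4074; exercise value = 3.0000 > continuation, so V_u = 3.0000 (exercise)
Node d (S = 72): continuation = 1/1.08·[0.9333·22.8000 + 0.0667·44.4000] = 22.4444; exercise value = 30.0000 > continuation, so V_d = 30.0000 (exercise)
Node 0 (S = 90): continuation = 1/1.08·[0.9333·3.0000 + 0.0667·30.0000] = 4.4444; exercise value = 12.0000 > continuation, so V_0 = 12.0000 (exercise)

£12.00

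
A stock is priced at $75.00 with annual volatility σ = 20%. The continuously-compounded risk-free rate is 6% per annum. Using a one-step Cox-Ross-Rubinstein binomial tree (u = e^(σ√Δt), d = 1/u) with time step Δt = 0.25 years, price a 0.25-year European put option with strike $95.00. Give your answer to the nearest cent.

CRR parameters: u = e^(σ√Δt) = e^(0.2·√0.25) = 1.1052, d = 1/u = 0.9048
Per-period rate: rΔt = 0.06·0.25 = 0.015, so R = e^0.015 = 1.0151
Risk-neutral probability p = (e^0.015 − 0.9048)/(1.1052 − 0.9048) = 0.1103/0.2003 = 0.5505
Terminal stock prices: S_u = 82.89, S_d = 67.86
Terminal payoffs (K − S): max(12.11, 0) = 12.11, max(27.14, 0) = 27.14
Node 0 (S = 75): V_0 = e^(−0.015)·[0.5505·12.1122 + 0.4495·27.1372] = 18.5856

$18.59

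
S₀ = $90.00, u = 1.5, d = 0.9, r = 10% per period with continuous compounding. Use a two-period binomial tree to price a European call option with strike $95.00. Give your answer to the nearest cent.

Risk-neutral probability p = (e^0.1 − 0.9)/(1.5 − 0.9) = 0.2052/0.6000 = 0.3420
Terminal stock prices: S_uu = 202.5, S_ud = 121.5, S_dd = 72.9
Terminal payoffs (S − K): max(107.5, 0) = 107.5, max(26.5, 0) = 26.5, max(-22.1, 0) = 0
Node u (S = 135): V_u = e^(−0.1)·[0.3420·107.5000 + 0.6580·26.5000] = 49.0404
Node d (S = 81): V_d = e^(−0.1)·[0.3420·26.5000 + 0.6580·0.0000] = 8.1994
Node 0 (S = 90): V_0 = e^(−0.1)·[0.3420·49.0404 + 0.6580·8.1994] = 20.0558

$20.06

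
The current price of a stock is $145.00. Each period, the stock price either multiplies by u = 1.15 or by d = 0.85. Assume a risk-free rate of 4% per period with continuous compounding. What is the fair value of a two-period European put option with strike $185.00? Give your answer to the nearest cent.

Risk-neutral probability p = (e^0.04 − 0.85)/(1.15 − 0.85) = 0.1908/0.3000 = 0.6360
Terminal stock prices: S_uu = 191.8, S_ud = 141.7, S_dd = 104.8
Terminal payoffs (K − S): max(-6.762, 0) = 0, max(43.26, 0) = 43.26, max(80.24, 0) = 80.24
Node u (S = 166.8): V_u = e^(−0.04)·[0.6360·0.0000 + 0.3640·43.2625] = 15.1286
Node d (S = 123.2): V_d = e^(−0.04)·[0.6360·43.2625 + 0.3640·80.2375] = 54.4960
Node 0 (S = 145): V_0 = e^(−0.04)·[0.6360·15.1286 + 0.3640·54.4960] = 28.3019

$28.30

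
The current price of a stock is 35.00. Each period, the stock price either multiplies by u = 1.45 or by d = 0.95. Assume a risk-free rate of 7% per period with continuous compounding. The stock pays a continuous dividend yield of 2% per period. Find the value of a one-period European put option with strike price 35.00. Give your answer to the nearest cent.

1.30

Per-period risk-free factor R = e^0.07 = 1.0725; dividend-adjusted growth = e^(0.07−0.02) = 1.0513.
Risk-neutral probability p = (1.0513 − 0.95)/(1.45 − 0.95) = 0.1013/0.5000 = 0.2025
Terminal stock prices: S_u = 50.75, S_d = 33.25
Terminal payoffs (K − S): max(-15.75, 0) = 0, max(1.75, 0) = 1.75
Node 0 (S = 35): V_0 = e^(−0.07)·[0.2025·0.0000 + 0.7975·1.7500] = 1.3012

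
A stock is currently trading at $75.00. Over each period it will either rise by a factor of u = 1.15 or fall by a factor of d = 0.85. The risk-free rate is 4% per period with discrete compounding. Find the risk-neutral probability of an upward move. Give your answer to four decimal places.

p = 0.6333

Risk-neutral probability p = (1 + 0.04 − 0.85)/(1.15 − 0.85) = 0.1900/0.3000 = 0.6333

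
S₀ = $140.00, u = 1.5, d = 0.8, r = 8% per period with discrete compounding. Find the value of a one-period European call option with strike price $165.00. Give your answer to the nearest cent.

Risk-neutral probability p = (1 + 0.08 − 0.8)/(1.5 − 0.8) = 0.2800/0.7000 = 0.4000
Terminal stock prices: S_u = 210, S_d = 112
Terminal payoffs (S − K): max(45, 0) = 45, max(-53, 0) = 0
Node 0 (S = 140): V_0 = 1/1.08·[0.4000·45.0000 + 0.6000·0.0000] = 16.6667

$16.67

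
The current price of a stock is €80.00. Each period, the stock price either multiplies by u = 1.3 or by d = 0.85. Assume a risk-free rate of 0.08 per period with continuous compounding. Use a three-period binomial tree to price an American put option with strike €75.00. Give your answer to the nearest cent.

Risk-neutral probability p = (e^0.08 − 0.85)/(1.3 − 0.85) = 0.2333/0.4500 = 0.5184
Terminal stock prices: S_uuu = 175.8, S_uud = 114.9, S_udd = 75.14, S_ddd = 49.13
Terminal payoffs (K − S): max(-100.8, 0) = 0, max(-39.92, 0) = 0, max(-0.14, 0) = 0, max(25.87, 0) = 25.87
Node uu (S = 135.2): continuation = e^(−0.08)·[0.5184·0.0000 + 0.4816·0.0000] = 0.0000; exercise value = 0.0000 ≤ continuation, so V_uu = 0.0000
Node ud (S = 88.4): continuation = e^(−0.08)·[0.5184·0.0000 + 0.4816·0.0000] = 0.0000; exercise value = 0.0000 ≤ continuation, so V_ud = 0.0000
Node dd (S = 57.8): continuation = e^(−0.08)·[0.5184·0.0000 + 0.4816·25.8700] = 11.5007; exercise value = 17.2000 > continuation, so V_dd = 17.2000 (exercise)
Node u (S = 104): continuation = e^(−0.08)·[0.5184·0.0000 + 0.4816·0.0000] = 0.0000; exercise value = 0.0000 ≤ continuation, so V_u = 0.0000
Node d (S = 68): continuation = e^(−0.08)·[0.5184·0.0000 + 0.4816·17.2000] = 7.6464; exercise value = 7.0000 ≤ continuation, so V_d = 7.6464
Node 0 (S = 80): continuation = e^(−0.08)·[0.5184·0.0000 + 0.4816·7.6464] = 3.3993; exercise value = 0.0000 ≤ continuation, so V_0 = 3.3993

€3.40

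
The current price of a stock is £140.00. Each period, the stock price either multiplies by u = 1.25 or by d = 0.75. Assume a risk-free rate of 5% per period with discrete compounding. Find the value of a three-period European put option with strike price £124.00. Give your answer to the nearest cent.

£9.95

Risk-neutral probability p = (1 + 0.05 − 0.75)/(1.25 − 0.75) = 0.3000/0.5000 = 0.6000
Terminal stock prices: S_uuu = 273.4, S_uud = 164.1, S_udd = 98.44, S_ddd = 59.06
Terminal payoffs (K − S): max(-149.4, 0) = 0, max(-40.06, 0) = 0, max(25.56, 0) = 25.56, max(64.94, 0) = 64.94
Node uu (S = 218.8): V_uu = 1/1.05·[0.6000·0.0000 + 0.4000·0.0000] = 0.0000
Node ud (S = 131.2): V_ud = 1/1.05·[0.6000·0.0000 + 0.4000·25.5625] = 9.7381
Node dd (S = 78.75): V_dd = 1/1.05·[0.6000·25.5625 + 0.4000·64.9375] = 39.3452
Node u (S = 175): V_u = 1/1.05·[0.6000·0.0000 + 0.4000·9.7381] = 3.7098
Node d (S = 105): V_d = 1/1.05·[0.6000·9.7381 + 0.4000·39.3452] = 20.5533
Node 0 (S = 140): V_0 = 1/1.05·[0.6000·3.7098 + 0.4000·20.5533] = 9.9497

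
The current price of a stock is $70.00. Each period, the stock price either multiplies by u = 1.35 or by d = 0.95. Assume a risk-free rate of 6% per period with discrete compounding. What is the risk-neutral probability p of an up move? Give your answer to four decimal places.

Risk-neutral probability p = (1 + 0.06 − 0.95)/(1.35 − 0.95) = 0.1100/0.4000 = 0.2750

p = 0.2750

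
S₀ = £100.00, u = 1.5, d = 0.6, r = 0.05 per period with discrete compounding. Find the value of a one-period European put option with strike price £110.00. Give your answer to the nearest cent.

Risk-neutral probability p = (1 + 0.05 − 0.6)/(1.5 − 0.6) = 0.4500/0.9000 = 0.5000
Terminal stock prices: S_u = 150, S_d = 60
Terminal payoffs (K − S): max(-40, 0) = 0, max(50, 0) = 50
Node 0 (S = 100): V_0 = 1/1.05·[0.5000·0.0000 + 0.5000·50.0000] = 23.8095

£23.81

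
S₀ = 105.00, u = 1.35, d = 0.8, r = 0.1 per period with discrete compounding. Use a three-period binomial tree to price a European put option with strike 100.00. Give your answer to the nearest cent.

Risk-neutral probability p = (1 + 0.1 − 0.8)/(1.35 − 0.8) = 0.3000/0.5500 = 0.5455
Terminal stock prices: S_uuu = 258.3, S_uud = 153.1, S_udd = 90.72, S_ddd = 53.76
Terminal payoffs (K − S): max(-158.3, 0) = 0, max(-53.09, 0) = 0, max(9.28, 0) = 9.28, max(46.24, 0) = 46.24
Node uu (S = 191.4): V_uu = 1/1.1·[0.5455·0.0000 + 0.4545·0.0000] = 0.0000
Node ud (S = 113.4): V_ud = 1/1.1·[0.5455·0.0000 + 0.4545·9.2800] = 3.8347
Node dd (S = 67.2): V_dd = 1/1.1·[0.5455·9.2800 + 0.4545·46.2400] = 23.7091
Node u (S = 141.8): V_u = 1/1.1·[0.5455·0.0000 + 0.4545·3.8347] = 1.5846
Node d (S = 84): V_d = 1/1.1·[0.5455·3.8347 + 0.4545·23.7091] = 11.6987
Node 0 (S = 105): V_0 = 1/1.1·[0.5455·1.5846 + 0.4545·11.6987] = 5.6199

5.62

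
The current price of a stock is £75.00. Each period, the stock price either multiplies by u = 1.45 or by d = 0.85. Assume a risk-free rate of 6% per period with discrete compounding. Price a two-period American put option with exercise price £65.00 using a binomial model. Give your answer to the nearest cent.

Risk-neutral probability p = (1 + 0.06 − 0.85)/(1.45 − 0.85) = 0.2100/0.6000 = 0.3500
Terminal stock prices: S_uu = 157.7, S_ud = 92.44, S_dd = 54.19
Terminal payoffs (K − S): max(-92.69, 0) = 0, max(-27.44, 0) = 0, max(10.81, 0) = 10.81
Node u (S = 108.8): continuation = 1/1.06·[0.3500·0.0000 + 0.6500·0.0000] = 0.0000; exercise value = 0.0000 ≤ continuation, so V_u = 0.0000
Node d (S = 63.75): continuation = 1/1.06·[0.3500·0.0000 + 0.6500·10.8125] = 6.6303; exercise value = 1.2500 ≤ continuation, so V_d = 6.6303
Node 0 (S = 75): continuation = 1/1.06·[0.3500·0.0000 + 0.6500·6.6303] = 4.0658; exercise value = 0.0000 ≤ continuation, so V_0 = 4.0658

£4.07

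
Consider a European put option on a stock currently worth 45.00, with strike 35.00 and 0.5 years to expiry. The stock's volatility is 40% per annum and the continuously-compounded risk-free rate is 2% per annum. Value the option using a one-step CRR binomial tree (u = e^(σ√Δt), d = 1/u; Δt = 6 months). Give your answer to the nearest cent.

CRR parameters: u = e^(σ√Δt) = e^(0.4·√0.5) = 1.3269, d = 1/u = 0.7536
Per-period rate: rΔt = 0.02·0.5 = 0.01, so R = e^0.01 = 1.0101
Risk-neutral probability p = (e^0.01 − 0.7536)/(1.3269 − 0.7536) = 0.2564/0.5733 = 0.4473
Terminal stock prices: S_u = 59.71, S_d = 33.91
Terminal payoffs (K − S): max(-24.71, 0) = 0, max(1.086, 0) = 1.086
Node 0 (S = 45): V_0 = e^(−0.01)·[0.4473·0.0000 + 0.5527·1.0863] = 0.5944

0.59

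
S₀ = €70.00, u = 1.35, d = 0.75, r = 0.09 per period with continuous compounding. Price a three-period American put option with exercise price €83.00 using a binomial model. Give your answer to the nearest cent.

€14.36

Risk-neutral probability p = (e^0.09 − 0.75)/(1.35 − 0.75) = 0.3442/0.6000 = 0.5736
Terminal stock prices: S_uuu = 172.2, S_uud = 95.68, S_udd = 53.16, S_ddd = 29.53
Terminal payoffs (K − S): max(-89.23, 0) = 0, max(-12.68, 0) = 0, max(29.84, 0) = 29.84, max(53.47, 0) = 53.47
Node uu (S = 127.6): continuation = e^(−0.09)·[0.5736·0.0000 + 0.4264·0.0000] = 0.0000; exercise value = 0.0000 ≤ continuation, so V_uu = 0.0000
Node ud (S = 70.88): continuation = e^(−0.09)·[0.5736·0.0000 + 0.4264·29.8438] = 11.6295; exercise value = 12.1250 > continuation, so V_ud = 12.1250 (exercise)
Node dd (S = 39.38): continuation = e^(−0.09)·[0.5736·29.8438 + 0.4264·53.4688] = 36.4813; exercise value = 43.6250 > continuation, so V_dd = 43.6250 (exercise)
Node u (S = 94.5): continuation = e^(−0.09)·[0.5736·0.0000 + 0.4264·12.1250] = 4.7249; exercise value = 0.0000 ≤ continuation, so V_u = 4.7249
Node d (S = 52.5): continuation = e^(−0.09)·[0.5736·12.1250 + 0.4264·43.6250] = 23.3563; exercise value = 30.5000 > continuation, so V_d = 30.5000 (exercise)
Node 0 (S = 70): continuation = e^(−0.09)·[0.5736·4.7249 + 0.4264·30.5000] = 14.3622; exercise value = 13.0000 ≤ continuation, so V_0 = 14.3622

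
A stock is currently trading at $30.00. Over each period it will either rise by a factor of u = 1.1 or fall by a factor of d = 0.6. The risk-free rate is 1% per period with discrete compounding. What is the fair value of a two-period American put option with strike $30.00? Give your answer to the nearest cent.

$3.61

Risk-neutral probability p = (1 + 0.01 − 0.6)/(1.1 − 0.6) = 0.4100/0.5000 = 0.8200
Terminal stock prices: S_uu = 36.3, S_ud = 19.8, S_dd = 10.8
Terminal payoffs (K − S): max(-6.3, 0) = 0, max(10.2, 0) = 10.2, max(19.2, 0) = 19.2
Node u (S = 33): continuation = 1/1.01·[0.8200·0.0000 + 0.1800·10.2000] = 1.8178; exercise value = 0.0000 ≤ continuation, so V_u = 1.8178
Node d (S = 18): continuation = 1/1.01·[0.8200·10.2000 + 0.1800·19.2000] = 11.7030; exercise value = 12.0000 > continuation, so V_d = 12.0000 (exercise)
Node 0 (S = 30): continuation = 1/1.01·[0.8200·1.8178 + 0.1800·12.0000] = 3.6145; exercise value = 0.0000 ≤ continuation, so V_0 = 3.6145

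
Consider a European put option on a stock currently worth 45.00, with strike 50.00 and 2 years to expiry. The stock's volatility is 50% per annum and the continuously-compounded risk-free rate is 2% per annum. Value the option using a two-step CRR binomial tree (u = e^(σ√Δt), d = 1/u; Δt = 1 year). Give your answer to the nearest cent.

CRR parameters: u = e^(σ√Δt) = e^(0.5·√1) = 1.6487, d = 1/u = 0.6065
Per-period rate: rΔt = 0.02·1 = 0.02, so R = e^0.02 = 1.0202
Risk-neutral probability p = (e^0.02 − 0.6065)/(1.6487 − 0.6065) = 0.4137/1.0422 = 0.3969
Terminal stock prices: S_uu = 122.3, S_ud = 45, S_dd = 16.55
Terminal payoffs (K − S): max(-72.32, 0) = 0, max(5, 0) = 5, max(33.45, 0) = 33.45
Node u (S = 74.19): V_u = e^(−0.02)·[0.3969·0.0000 + 0.6031·5.0000] = 2.9557
Node d (S = 27.29): V_d = e^(−0.02)·[0.3969·5.0000 + 0.6031·33.4454] = 21.7161
Node 0 (S = 45): V_0 = e^(−0.02)·[0.3969·2.9557 + 0.6031·21.7161] = 13.9870

13.99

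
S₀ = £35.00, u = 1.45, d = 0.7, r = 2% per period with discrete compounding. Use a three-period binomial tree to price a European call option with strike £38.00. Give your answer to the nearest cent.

£9.02

Risk-neutral probability p = (1 + 0.02 − 0.7)/(1.45 − 0.7) = 0.3200/0.7500 = 0.4267
Terminal stock prices: S_uuu = 106.7, S_uud = 51.51, S_udd = 24.87, S_ddd = 12
Terminal payoffs (S − K): max(68.7, 0) = 68.7, max(13.51, 0) = 13.51, max(-13.13, 0) = 0, max(-26, 0) = 0
Node uu (S = 73.59): V_uu = 1/1.02·[0.4267·68.7019 + 0.5733·13.5113] = 36.3326
Node ud (S = 35.52): V_ud = 1/1.02·[0.4267·13.5113 + 0.5733·0.0000] = 5.6518
Node dd (S = 17.15): V_dd = 1/1.02·[0.4267·0.0000 + 0.5733·0.0000] = 0.0000
Node u (S = 50.75): V_u = 1/1.02·[0.4267·36.3326 + 0.5733·5.6518] = 18.3748
Node d (S = 24.5): V_d = 1/1.02·[0.4267·5.6518 + 0.5733·0.0000] = 2.3641
Node 0 (S = 35): V_0 = 1/1.02·[0.4267·18.3748 + 0.5733·2.3641] = 9.0150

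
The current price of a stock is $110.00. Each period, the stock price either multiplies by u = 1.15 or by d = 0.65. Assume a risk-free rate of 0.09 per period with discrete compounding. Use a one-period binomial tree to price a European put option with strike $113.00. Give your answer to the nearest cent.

Risk-neutral probability p = (1 + 0.09 − 0.65)/(1.15 − 0.65) = 0.4400/0.5000 = 0.8800
Terminal stock prices: S_u = 126.5, S_d = 71.5
Terminal payoffs (K − S): max(-13.5, 0) = 0, max(41.5, 0) = 41.5
Node 0 (S = 110): V_0 = 1/1.09·[0.8800·0.0000 + 0.1200·41.5000] = 4.5688

$4.57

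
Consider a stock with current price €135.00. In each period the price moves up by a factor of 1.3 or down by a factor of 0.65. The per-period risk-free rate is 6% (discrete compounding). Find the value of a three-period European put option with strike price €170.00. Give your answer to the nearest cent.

€34.41

Risk-neutral probability p = (1 + 0.06 − 0.65)/(1.3 − 0.65) = 0.4100/0.6500 = 0.6308
Terminal stock prices: S_uuu = 296.6, S_uud = 148.3, S_udd = 74.15, S_ddd = 37.07
Terminal payoffs (K − S): max(-126.6, 0) = 0, max(21.7, 0) = 21.7, max(95.85, 0) = 95.85, max(132.9, 0) = 132.9
Node uu (S = 228.2): V_uu = 1/1.06·[0.6308·0.0000 + 0.3692·21.7025] = 7.5597
Node ud (S = 114.1): V_ud = 1/1.06·[0.6308·21.7025 + 0.3692·95.8512] = 46.3024
Node dd (S = 57.04): V_dd = 1/1.06·[0.6308·95.8512 + 0.3692·132.9256] = 103.3399
Node u (S = 175.5): V_u = 1/1.06·[0.6308·7.5597 + 0.3692·46.3024] = 20.6270
Node d (S = 87.75): V_d = 1/1.06·[0.6308·46.3024 + 0.3692·103.3399] = 63.5494
Node 0 (S = 135): V_0 = 1/1.06·[0.6308·20.6270 + 0.3692·63.5494] = 34.4106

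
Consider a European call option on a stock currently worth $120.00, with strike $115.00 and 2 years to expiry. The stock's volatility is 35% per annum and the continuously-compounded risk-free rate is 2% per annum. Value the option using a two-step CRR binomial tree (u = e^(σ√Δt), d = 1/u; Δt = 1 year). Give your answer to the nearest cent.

$26.11

CRR parameters: u = e^(σ√Δt) = e^(0.35·√1) = 1.4191, d = 1/u = 0.7047
Per-period rate: rΔt = 0.02·1 = 0.02, so R = e^0.02 = 1.0202
Risk-neutral probability p = (e^0.02 − 0.7047)/(1.4191 − 0.7047) = 0.3155/0.7144 = 0.4417
Terminal stock prices: S_uu = 241.7, S_ud = 120, S_dd = 59.59
Terminal payoffs (S − K): max(126.7, 0) = 126.7, max(5, 0) = 5, max(-55.41, 0) = 0
Node u (S = 170.3): V_u = e^(−0.02)·[0.4417·126.6503 + 0.5583·5.0000] = 57.5653
Node d (S = 84.56): V_d = e^(−0.02)·[0.4417·5.0000 + 0.5583·0.0000] = 2.1646
Node 0 (S = 120): V_0 = e^(−0.02)·[0.4417·57.5653 + 0.5583·2.1646] = 26.1055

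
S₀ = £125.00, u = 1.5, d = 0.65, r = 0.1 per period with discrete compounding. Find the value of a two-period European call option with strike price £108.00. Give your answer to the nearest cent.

£45.84

Risk-neutral probability p = (1 + 0.1 − 0.65)/(1.5 − 0.65) = 0.4500/0.8500 = 0.5294
Terminal stock prices: S_uu = 281.2, S_ud = 121.9, S_dd = 52.81
Terminal payoffs (S − K): max(173.2, 0) = 173.2, max(13.88, 0) = 13.88, max(-55.19, 0) = 0
Node u (S = 187.5): V_u = 1/1.1·[0.5294·173.2500 + 0.4706·13.8750] = 89.3182
Node d (S = 81.25): V_d = 1/1.1·[0.5294·13.8750 + 0.4706·0.0000] = 6.6778
Node 0 (S = 125): V_0 = 1/1.1·[0.5294·89.3182 + 0.4706·6.6778] = 45.8442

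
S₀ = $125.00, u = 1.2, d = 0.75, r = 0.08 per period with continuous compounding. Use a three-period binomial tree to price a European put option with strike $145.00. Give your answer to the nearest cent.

Risk-neutral probability p = (e^0.08 − 0.75)/(1.2 − 0.75) = 0.3333/0.4500 = 0.7406
Terminal stock prices: S_uuu = 216, S_uud = 135, S_udd = 84.38, S_ddd = 52.73
Terminal payoffs (K − S): max(-71, 0) = 0, max(10, 0) = 10, max(60.62, 0) = 60.62, max(92.27, 0) = 92.27
Node uu (S = 180): V_uu = e^(−0.08)·[0.7406·0.0000 + 0.2594·10.0000] = 2.3942
Node ud (S = 112.5): V_ud = e^(−0.08)·[0.7406·10.0000 + 0.2594·60.6250] = 21.3519
Node dd (S = 70.31): V_dd = e^(−0.08)·[0.7406·60.6250 + 0.2594·92.2656] = 63.5394
Node u (S = 150): V_u = e^(−0.08)·[0.7406·2.3942 + 0.2594·21.3519] = 6.7490
Node d (S = 93.75): V_d = e^(−0.08)·[0.7406·21.3519 + 0.2594·63.5394] = 29.8108
Node 0 (S = 125): V_0 = e^(−0.08)·[0.7406·6.7490 + 0.2594·29.8108] = 11.7516

$11.75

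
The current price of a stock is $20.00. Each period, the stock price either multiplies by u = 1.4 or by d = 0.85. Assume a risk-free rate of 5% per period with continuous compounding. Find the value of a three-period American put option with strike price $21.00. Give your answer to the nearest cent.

$2.58

Risk-neutral probability p = (e^0.05 − 0.85)/(1.4 − 0.85) = 0.2013/0.5500 = 0.3659
Terminal stock prices: S_uuu = 54.88, S_uud = 33.32, S_udd = 20.23, S_ddd = 12.28
Terminal payoffs (K − S): max(-33.88, 0) = 0, max(-12.32, 0) = 0, max(0.77, 0) = 0.77, max(8.718, 0) = 8.718
Node uu (S = 39.2): continuation = e^(−0.05)·[0.3659·0.0000 + 0.6341·0.0000] = 0.0000; exercise value = 0.0000 ≤ continuation, so V_uu = 0.0000
Node ud (S = 23.8): continuation = e^(−0.05)·[0.3659·0.0000 + 0.6341·0.7700] = 0.4644; exercise value = 0.0000 ≤ continuation, so V_ud = 0.4644
Node dd (S = 14.45): continuation = e^(−0.05)·[0.3659·0.7700 + 0.6341·8.7175] = 5.5258; exercise value = 6.5500 > continuation, so V_dd = 6.5500 (exercise)
Node u (S = 28): continuation = e^(−0.05)·[0.3659·0.0000 + 0.6341·0.4644] = 0.2801; exercise value = 0.0000 ≤ continuation, so V_u = 0.2801
Node d (S = 17): continuation = e^(−0.05)·[0.3659·0.4644 + 0.6341·6.5500] = 4.1122; exercise value = 4.0000 ≤ continuation, so V_d = 4.1122
Node 0 (S = 20): continuation = e^(−0.05)·[0.3659·0.2801 + 0.6341·4.1122] = 2.5777; exercise value = 1.0000 ≤ continuation, so V_0 = 2.5777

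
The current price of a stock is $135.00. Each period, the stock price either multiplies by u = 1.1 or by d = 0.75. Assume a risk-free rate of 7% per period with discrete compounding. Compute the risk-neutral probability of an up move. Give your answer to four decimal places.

Risk-neutral probability p = (1 + 0.07 − 0.75)/(1.1 − 0.75) = 0.3200/0.3500 = 0.9143

p = 0.9143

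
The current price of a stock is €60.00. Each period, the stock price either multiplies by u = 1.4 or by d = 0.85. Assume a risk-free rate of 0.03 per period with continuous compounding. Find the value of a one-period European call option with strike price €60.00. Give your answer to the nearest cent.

€7.64

Risk-neutral probability p = (e^0.03 − 0.85)/(1.4 − 0.85) = 0.1805/0.5500 = 0.3281
Terminal stock prices: S_u = 84, S_d = 51
Terminal payoffs (S − K): max(24, 0) = 24, max(-9, 0) = 0
Node 0 (S = 60): V_0 = e^(−0.03)·[0.3281·24.0000 + 0.6719·0.0000] = 7.6417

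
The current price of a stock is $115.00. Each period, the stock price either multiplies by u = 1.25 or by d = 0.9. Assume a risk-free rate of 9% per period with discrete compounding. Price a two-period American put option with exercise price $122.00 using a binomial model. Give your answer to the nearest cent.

$7.76

Risk-neutral probability p = (1 + 0.09 − 0.9)/(1.25 − 0.9) = 0.1900/0.3500 = 0.5429
Terminal stock prices: S_uu = 179.7, S_ud = 129.4, S_dd = 93.15
Terminal payoffs (K − S): max(-57.69, 0) = 0, max(-7.375, 0) = 0, max(28.85, 0) = 28.85
Node u (S = 143.8): continuation = 1/1.09·[0.5429·0.0000 + 0.4571·0.0000] = 0.0000; exercise value = 0.0000 ≤ continuation, so V_u = 0.0000
Node d (S = 103.5): continuation = 1/1.09·[0.5429·0.0000 + 0.4571·28.8500] = 12.0996; exercise value = 18.5000 > continuation, so V_d = 18.5000 (exercise)
Node 0 (S = 115): continuation = 1/1.09·[0.5429·0.0000 + 0.4571·18.5000] = 7.7588; exercise value = 7.0000 ≤ continuation, so V_0 = 7.7588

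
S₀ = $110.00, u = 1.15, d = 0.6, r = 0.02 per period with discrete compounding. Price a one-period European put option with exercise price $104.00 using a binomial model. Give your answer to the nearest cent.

Risk-neutral probability p = (1 + 0.02 − 0.6)/(1.15 − 0.6) = 0.4200/0.5500 = 0.7636
Terminal stock prices: S_u = 126.5, S_d = 66
Terminal payoffs (K − S): max(-22.5, 0) = 0, max(38, 0) = 38
Node 0 (S = 110): V_0 = 1/1.02·[0.7636·0.0000 + 0.2364·38.0000] = 8.8057

$8.81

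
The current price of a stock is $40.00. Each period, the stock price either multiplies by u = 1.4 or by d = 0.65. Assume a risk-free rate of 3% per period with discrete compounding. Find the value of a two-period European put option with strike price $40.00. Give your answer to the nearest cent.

Risk-neutral probability p = (1 + 0.03 − 0.65)/(1.4 − 0.65) = 0.3800/0.7500 = 0.5067
Terminal stock prices: S_uu = 78.4, S_ud = 36.4, S_dd = 16.9
Terminal payoffs (K − S): max(-38.4, 0) = 0, max(3.6, 0) = 3.6, max(23.1, 0) = 23.1
Node u (S = 56): V_u = 1/1.03·[0.5067·0.0000 + 0.4933·3.6000] = 1.7243
Node d (S = 26): V_d = 1/1.03·[0.5067·3.6000 + 0.4933·23.1000] = 12.8350
Node 0 (S = 40): V_0 = 1/1.03·[0.5067·1.7243 + 0.4933·12.8350] = 6.9957

$7.00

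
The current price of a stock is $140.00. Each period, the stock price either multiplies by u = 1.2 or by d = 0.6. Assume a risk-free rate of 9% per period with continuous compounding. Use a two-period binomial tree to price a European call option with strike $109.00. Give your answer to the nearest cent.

Risk-neutral probability p = (e^0.09 − 0.6)/(1.2 − 0.6) = 0.4942/0.6000 = 0.8236
Terminal stock prices: S_uu = 201.6, S_ud = 100.8, S_dd = 50.4
Terminal payoffs (S − K): max(92.6, 0) = 92.6, max(-8.2, 0) = 0, max(-58.6, 0) = 0
Node u (S = 168): V_u = e^(−0.09)·[0.8236·92.6000 + 0.1764·0.0000] = 69.7033
Node d (S = 84): V_d = e^(−0.09)·[0.8236·0.0000 + 0.1764·0.0000] = 0.0000
Node 0 (S = 140): V_0 = e^(−0.09)·[0.8236·69.7033 + 0.1764·0.0000] = 52.4682

$52.47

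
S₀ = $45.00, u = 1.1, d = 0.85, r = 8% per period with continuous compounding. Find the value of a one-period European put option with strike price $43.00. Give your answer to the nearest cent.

$0.29

Risk-neutral probability p = (e^0.08 − 0.85)/(1.1 − 0.85) = 0.2333/0.2500 = 0.9331
Terminal stock prices: S_u = 49.5, S_d = 38.25
Terminal payoffs (K − S): max(-6.5, 0) = 0, max(4.75, 0) = 4.75
Node 0 (S = 45): V_0 = e^(−0.08)·[0.9331·0.0000 + 0.0669·4.7500] = 0.2931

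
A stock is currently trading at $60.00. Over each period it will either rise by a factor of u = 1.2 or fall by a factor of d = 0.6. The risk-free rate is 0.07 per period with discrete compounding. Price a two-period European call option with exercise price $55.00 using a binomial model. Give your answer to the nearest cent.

Risk-neutral probability p = (1 + 0.07 − 0.6)/(1.2 − 0.6) = 0.4700/0.6000 = 0.7833
Terminal stock prices: S_uu = 86.4, S_ud = 43.2, S_dd = 21.6
Terminal payoffs (S − K): max(31.4, 0) = 31.4, max(-11.8, 0) = 0, max(-33.4, 0) = 0
Node u (S = 72): V_u = 1/1.07·[0.7833·31.4000 + 0.2167·0.0000] = 22.9875
Node d (S = 36): V_d = 1/1.07·[0.7833·0.0000 + 0.2167·0.0000] = 0.0000
Node 0 (S = 60): V_0 = 1/1.07·[0.7833·22.9875 + 0.2167·0.0000] = 16.8289

$16.83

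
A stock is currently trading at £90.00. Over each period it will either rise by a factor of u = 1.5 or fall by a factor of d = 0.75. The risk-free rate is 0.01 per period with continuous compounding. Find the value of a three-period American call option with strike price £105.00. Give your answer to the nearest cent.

£18.76

Risk-neutral probability p = (e^0.01 − 0.75)/(1.5 − 0.75) = 0.2601/0.7500 = 0.3467
Terminal stock prices: S_uuu = 303.8, S_uud = 151.9, S_udd = 75.94, S_ddd = 37.97
Terminal payoffs (S − K): max(198.8, 0) = 198.8, max(46.88, 0) = 46.88, max(-29.06, 0) = 0, max(-67.03, 0) = 0
Node uu (S = 202.5): continuation = e^(−0.01)·[0.3467·198.7500 + 0.6533·46.8750] = 98.5448; exercise value = 97.5000 ≤ continuation, so V_uu = 98.5448
Node ud (S = 101.2): continuation = e^(−0.01)·[0.3467·46.8750 + 0.6533·0.0000] = 16.0914; exercise value = 0.0000 ≤ continuation, so V_ud = 16.0914
Node dd (S = 50.62): continuation = e^(−0.01)·[0.3467·0.0000 + 0.6533·0.0000] = 0.0000; exercise value = 0.0000 ≤ continuation, so V_dd = 0.0000
Node u (S = 135): continuation = e^(−0.01)·[0.3467·98.5448 + 0.6533·16.0914] = 44.2362; exercise value = 30.0000 ≤ continuation, so V_u = 44.2362
Node d (S = 67.5): continuation = e^(−0.01)·[0.3467·16.0914 + 0.6533·0.0000] = 5.5239; exercise value = 0.0000 ≤ continuation, so V_d = 5.5239
Node 0 (S = 90): continuation = e^(−0.01)·[0.3467·44.2362 + 0.6533·5.5239] = 18.7582; exercise value = 0.0000 ≤ continuation, so V_0 = 18.7582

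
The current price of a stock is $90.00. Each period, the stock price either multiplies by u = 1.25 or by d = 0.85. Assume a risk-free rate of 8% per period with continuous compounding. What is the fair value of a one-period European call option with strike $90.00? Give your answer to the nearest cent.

$12.11

Risk-neutral probability p = (e^0.08 − 0.85)/(1.25 − 0.85) = 0.2333/0.4000 = 0.5832
Terminal stock prices: S_u = 112.5, S_d = 76.5
Terminal payoffs (S − K): max(22.5, 0) = 22.5, max(-13.5, 0) = 0
Node 0 (S = 90): V_0 = e^(−0.08)·[0.5832·22.5000 + 0.4168·0.0000] = 12.1135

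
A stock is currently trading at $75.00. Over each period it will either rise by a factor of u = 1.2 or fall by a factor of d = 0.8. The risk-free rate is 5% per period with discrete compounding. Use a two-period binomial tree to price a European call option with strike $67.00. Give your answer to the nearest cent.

Risk-neutral probability p = (1 + 0.05 − 0.8)/(1.2 − 0.8) = 0.2500/0.4000 = 0.6250
Terminal stock prices: S_uu = 108, S_ud = 72, S_dd = 48
Terminal payoffs (S − K): max(41, 0) = 41, max(5, 0) = 5, max(-19, 0) = 0
Node u (S = 90): V_u = 1/1.05·[0.6250·41.0000 + 0.3750·5.0000] = 26.1905
Node d (S = 60): V_d = 1/1.05·[0.6250·5.0000 + 0.3750·0.0000] = 2.9762
Node 0 (S = 75): V_0 = 1/1.05·[0.6250·26.1905 + 0.3750·2.9762] = 16.6525

$16.65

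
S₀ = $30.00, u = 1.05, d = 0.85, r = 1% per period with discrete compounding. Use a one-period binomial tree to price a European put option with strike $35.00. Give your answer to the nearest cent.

Risk-neutral probability p = (1 + 0.01 − 0.85)/(1.05 − 0.85) = 0.1600/0.2000 = 0.8000
Terminal stock prices: S_u = 31.5, S_d = 25.5
Terminal payoffs (K − S): max(3.5, 0) = 3.5, max(9.5, 0) = 9.5
Node 0 (S = 30): V_0 = 1/1.01·[0.8000·3.5000 + 0.2000·9.5000] = 4.6535

$4.65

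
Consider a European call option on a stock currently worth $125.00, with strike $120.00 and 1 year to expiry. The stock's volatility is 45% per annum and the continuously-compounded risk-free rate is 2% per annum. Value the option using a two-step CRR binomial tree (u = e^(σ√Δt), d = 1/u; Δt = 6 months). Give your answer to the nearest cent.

$24.13

CRR parameters: u = e^(σ√Δt) = e^(0.45·√0.5) = 1.3746, d = 1/u = 0.7275
Per-period rate: rΔt = 0.02·0.5 = 0.01, so R = e^0.01 = 1.0101
Risk-neutral probability p = (e^0.01 − 0.7275)/(1.3746 − 0.7275) = 0.2826/0.6472 = 0.4366
Terminal stock prices: S_uu = 236.2, S_ud = 125, S_dd = 66.15
Terminal payoffs (S − K): max(116.2, 0) = 116.2, max(5, 0) = 5, max(-53.85, 0) = 0
Node u (S = 171.8): V_u = e^(−0.01)·[0.4366·116.2073 + 0.5634·5.0000] = 53.0251
Node d (S = 90.93): V_d = e^(−0.01)·[0.4366·5.0000 + 0.5634·0.0000] = 2.1615
Node 0 (S = 125): V_0 = e^(−0.01)·[0.4366·53.0251 + 0.5634·2.1615] = 24.1283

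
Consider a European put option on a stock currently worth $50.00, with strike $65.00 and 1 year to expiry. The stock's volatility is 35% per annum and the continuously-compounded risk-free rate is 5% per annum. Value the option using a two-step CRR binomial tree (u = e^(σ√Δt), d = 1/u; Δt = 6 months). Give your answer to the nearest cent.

$15.70

CRR parameters: u = e^(σ√Δt) = e^(0.35·√0.5) = 1.2808, d = 1/u = 0.7808
Per-period rate: rΔt = 0.05·0.5 = 0.025, so R = e^0.025 = 1.0253
Risk-neutral probability p = (e^0.025 − 0.7808)/(1.2808 − 0.7808) = 0.2446/0.5000 = 0.4891
Terminal stock prices: S_uu = 82.02, S_ud = 50, S_dd = 30.48
Terminal payoffs (K − S): max(-17.02, 0) = 0, max(15, 0) = 15, max(34.52, 0) = 34.52
Node u (S = 64.04): V_u = e^(−0.025)·[0.4891·0.0000 + 0.5109·15.0000] = 7.4748
Node d (S = 39.04): V_d = e^(−0.025)·[0.4891·15.0000 + 0.5109·34.5207] = 24.3571
Node 0 (S = 50): V_0 = e^(−0.025)·[0.4891·7.4748 + 0.5109·24.3571] = 15.7030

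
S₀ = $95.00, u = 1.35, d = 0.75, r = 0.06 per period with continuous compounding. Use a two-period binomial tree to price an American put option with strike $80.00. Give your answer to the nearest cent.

Risk-neutral probability p = (e^0.06 − 0.75)/(1.35 − 0.75) = 0.3118/0.6000 = 0.5197
Terminal stock prices: S_uu = 173.1, S_ud = 96.19, S_dd = 53.44
Terminal payoffs (K − S): max(-93.14, 0) = 0, max(-16.19, 0) = 0, max(26.56, 0) = 26.56
Node u (S = 128.2): continuation = e^(−0.06)·[0.5197·0.0000 + 0.4803·0.0000] = 0.0000; exercise value = 0.0000 ≤ continuation, so V_u = 0.0000
Node d (S = 71.25): continuation = e^(−0.06)·[0.5197·0.0000 + 0.4803·26.5625] = 12.0143; exercise value = 8.7500 ≤ continuation, so V_d = 12.0143
Node 0 (S = 95): continuation = e^(−0.06)·[0.5197·0.0000 + 0.4803·12.0143] = 5.4341; exercise value = 0.0000 ≤ continuation, so V_0 = 5.4341

$5.43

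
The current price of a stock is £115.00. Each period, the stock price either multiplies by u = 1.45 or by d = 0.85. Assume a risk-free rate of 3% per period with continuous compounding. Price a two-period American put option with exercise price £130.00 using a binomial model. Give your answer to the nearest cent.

Risk-neutral probability p = (e^0.03 − 0.85)/(1.45 − 0.85) = 0.1805/0.6000 = 0.3008
Terminal stock prices: S_uu = 241.8, S_ud = 141.7, S_dd = 83.09
Terminal payoffs (K − S): max(-111.8, 0) = 0, max(-11.74, 0) = 0, max(46.91, 0) = 46.91
Node u (S = 166.8): continuation = e^(−0.03)·[0.3008·0.0000 + 0.6992·0.0000] = 0.0000; exercise value = 0.0000 ≤ continuation, so V_u = 0.0000
Node d (S = 97.75): continuation = e^(−0.03)·[0.3008·0.0000 + 0.6992·46.9125] = 31.8337; exercise value = 32.2500 > continuation, so V_d = 32.2500 (exercise)
Node 0 (S = 115): continuation = e^(−0.03)·[0.3008·0.0000 + 0.6992·32.2500] = 21.8841; exercise value = 15.0000 ≤ continuation, so V_0 = 21.8841

£21.88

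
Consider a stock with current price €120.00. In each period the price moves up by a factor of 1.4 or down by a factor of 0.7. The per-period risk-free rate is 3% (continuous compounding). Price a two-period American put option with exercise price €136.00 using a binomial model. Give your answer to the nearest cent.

Risk-neutral probability p = (e^0.03 − 0.7)/(1.4 − 0.7) = 0.3305/0.7000 = 0.4721
Terminal stock prices: S_uu = 235.2, S_ud = 117.6, S_dd = 58.8
Terminal payoffs (K − S): max(-99.2, 0) = 0, max(18.4, 0) = 18.4, max(77.2, 0) = 77.2
Node u (S = 168): continuation = e^(−0.03)·[0.4721·0.0000 + 0.5279·18.4000] = 9.4267; exercise value = 0.0000 ≤ continuation, so V_u = 9.4267
Node d (S = 84): continuation = e^(−0.03)·[0.4721·18.4000 + 0.5279·77.2000] = 47.9806; exercise value = 52.0000 > continuation, so V_d = 52.0000 (exercise)
Node 0 (S = 120): continuation = e^(−0.03)·[0.4721·9.4267 + 0.5279·52.0000] = 30.9592; exercise value = 16.0000 ≤ continuation, so V_0 = 30.9592

€30.96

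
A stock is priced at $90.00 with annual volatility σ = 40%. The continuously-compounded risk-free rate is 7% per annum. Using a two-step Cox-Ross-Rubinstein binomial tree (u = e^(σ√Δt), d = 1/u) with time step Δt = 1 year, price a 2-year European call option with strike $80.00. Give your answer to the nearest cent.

$29.41

CRR parameters: u = e^(σ√Δt) = e^(0.4·√1) = 1.4918, d = 1/u = 0.6703
Per-period rate: rΔt = 0.07·1 = 0.07, so R = e^0.07 = 1.0725
Risk-neutral probability p = (e^0.07 − 0.6703)/(1.4918 − 0.6703) = 0.4022/0.8215 = 0.4896
Terminal stock prices: S_uu = 200.3, S_ud = 90, S_dd = 40.44
Terminal payoffs (S − K): max(120.3, 0) = 120.3, max(10, 0) = 10, max(-39.56, 0) = 0
Node u (S = 134.3): V_u = e^(−0.07)·[0.4896·120.2987 + 0.5104·10.0000] = 59.6727
Node d (S = 60.33): V_d = e^(−0.07)·[0.4896·10.0000 + 0.5104·0.0000] = 4.5648
Node 0 (S = 90): V_0 = e^(−0.07)·[0.4896·59.6727 + 0.5104·4.5648] = 29.4117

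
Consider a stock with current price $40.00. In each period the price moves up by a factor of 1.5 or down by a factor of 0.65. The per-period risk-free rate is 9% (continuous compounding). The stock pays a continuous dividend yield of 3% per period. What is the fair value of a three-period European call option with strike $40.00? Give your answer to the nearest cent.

Per-period risk-free factor R = e^0.09 = 1.0942; dividend-adjusted growth = e^(0.09−0.03) = 1.0618.
Risk-neutral probability p = (1.0618 − 0.65)/(1.5 − 0.65) = 0.4118/0.8500 = 0.4845
Terminal stock prices: S_uuu = 135, S_uud = 58.5, S_udd = 25.35, S_ddd = 10.98
Terminal payoffs (S − K): max(95, 0) = 95, max(18.5, 0) = 18.5, max(-14.65, 0) = 0, max(-29.02, 0) = 0
Node uu (S = 90): V_uu = e^(−0.09)·[0.4845·95.0000 + 0.5155·18.5000] = 50.7829
Node ud (S = 39): V_ud = e^(−0.09)·[0.4845·18.5000 + 0.5155·0.0000] = 8.1920
Node dd (S = 16.9): V_dd = e^(−0.09)·[0.4845·0.0000 + 0.5155·0.0000] = 0.0000
Node u (S = 60): V_u = e^(−0.09)·[0.4845·50.7829 + 0.5155·8.1920] = 26.3467
Node d (S = 26): V_d = e^(−0.09)·[0.4845·8.1920 + 0.5155·0.0000] = 3.6275
Node 0 (S = 40): V_0 = e^(−0.09)·[0.4845·26.3467 + 0.5155·3.6275] = 13.3756

$13.38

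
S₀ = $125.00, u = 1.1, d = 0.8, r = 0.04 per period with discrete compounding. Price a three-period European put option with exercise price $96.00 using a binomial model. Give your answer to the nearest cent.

$0.91

Risk-neutral probability p = (1 + 0.04 − 0.8)/(1.1 − 0.8) = 0.2400/0.3000 = 0.8000
Terminal stock prices: S_uuu = 166.4, S_uud = 121, S_udd = 88, S_ddd = 64
Terminal payoffs (K − S): max(-70.38, 0) = 0, max(-25, 0) = 0, max(8, 0) = 8, max(32, 0) = 32
Node uu (S = 151.3): V_uu = 1/1.04·[0.8000·0.0000 + 0.2000·0.0000] = 0.0000
Node ud (S = 110): V_ud = 1/1.04·[0.8000·0.0000 + 0.2000·8.0000] = 1.5385
Node dd (S = 80): V_dd = 1/1.04·[0.8000·8.0000 + 0.2000·32.0000] = 12.3077
Node u (S = 137.5): V_u = 1/1.04·[0.8000·0.0000 + 0.2000·1.5385] = 0.2959
Node d (S = 100): V_d = 1/1.04·[0.8000·1.5385 + 0.2000·12.3077] = 3.5503
Node 0 (S = 125): V_0 = 1/1.04·[0.8000·0.2959 + 0.2000·3.5503] = 0.9103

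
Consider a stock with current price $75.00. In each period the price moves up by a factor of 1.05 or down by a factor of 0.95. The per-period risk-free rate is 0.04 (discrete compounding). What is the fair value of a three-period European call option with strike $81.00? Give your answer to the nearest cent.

Risk-neutral probability p = (1 + 0.04 − 0.95)/(1.05 − 0.95) = 0.0900/0.1000 = 0.9000
Terminal stock prices: S_uuu = 86.82, S_uud = 78.55, S_udd = 71.07, S_ddd = 64.3
Terminal payoffs (S − K): max(5.822, 0) = 5.822, max(-2.447, 0) = 0, max(-9.928, 0) = 0, max(-16.7, 0) = 0
Node uu (S = 82.69): V_uu = 1/1.04·[0.9000·5.8219 + 0.1000·0.0000] = 5.0382
Node ud (S = 74.81): V_ud = 1/1.04·[0.9000·0.0000 + 0.1000·0.0000] = 0.0000
Node dd (S = 67.69): V_dd = 1/1.04·[0.9000·0.0000 + 0.1000·0.0000] = 0.0000
Node u (S = 78.75): V_u = 1/1.04·[0.9000·5.0382 + 0.1000·0.0000] = 4.3599
Node d (S = 71.25): V_d = 1/1.04·[0.9000·0.0000 + 0.1000·0.0000] = 0.0000
Node 0 (S = 75): V_0 = 1/1.04·[0.9000·4.3599 + 0.1000·0.0000] = 3.7730

$3.77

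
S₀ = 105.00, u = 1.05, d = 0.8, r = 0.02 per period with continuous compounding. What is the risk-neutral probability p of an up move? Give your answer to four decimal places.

p = 0.8808

Risk-neutral probability p = (e^0.02 − 0.8)/(1.05 − 0.8) = 0.2202/0.2500 = 0.8808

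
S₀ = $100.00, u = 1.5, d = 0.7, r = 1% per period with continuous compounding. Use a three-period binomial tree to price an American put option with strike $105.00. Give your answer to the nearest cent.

Risk-neutral probability p = (e^0.01 − 0.7)/(1.5 − 0.7) = 0.3101/0.8000 = 0.3876
Terminal stock prices: S_uuu = 337.5, S_uud = 157.5, S_udd = 73.5, S_ddd = 34.3
Terminal payoffs (K − S): max(-232.5, 0) = 0, max(-52.5, 0) = 0, max(31.5, 0) = 31.5, max(70.7, 0) = 70.7
Node uu (S = 225): continuation = e^(−0.01)·[0.3876·0.0000 + 0.6124·0.0000] = 0.0000; exercise value = 0.0000 ≤ continuation, so V_uu = 0.0000
Node ud (S = 105): continuation = e^(−0.01)·[0.3876·0.0000 + 0.6124·31.5000] = 19.0998; exercise value = 0.0000 ≤ continuation, so V_ud = 19.0998
Node dd (S = 49): continuation = e^(−0.01)·[0.3876·31.5000 + 0.6124·70.7000] = 54.9552; exercise value = 56.0000 > continuation, so V_dd = 56.0000 (exercise)
Node u (S = 150): continuation = e^(−0.01)·[0.3876·0.0000 + 0.6124·19.0998] = 11.5810; exercise value = 0.0000 ≤ continuation, so V_u = 11.5810
Node d (S = 70): continuation = e^(−0.01)·[0.3876·19.0998 + 0.6124·56.0000] = 41.2840; exercise value = 35.0000 ≤ continuation, so V_d = 41.2840
Node 0 (S = 100): continuation = e^(−0.01)·[0.3876·11.5810 + 0.6124·41.2840] = 29.4760; exercise value = 5.0000 ≤ continuation, so V_0 = 29.4760

$29.48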